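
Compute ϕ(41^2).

1640

φ(41^2) = 41^2 − 41^1 = 1681 − 41 = 1640.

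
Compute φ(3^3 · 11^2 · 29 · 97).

φ(9190071) = 9190071 · (1 − 1/3) · (1 − 1/11) · (1 − 1/29) · (1 − 1/97)
       = 9190071 · 53760/92829 = 5322240.

5322240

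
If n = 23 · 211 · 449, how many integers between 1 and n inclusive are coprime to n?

2069760

φ(23) = 23 − 1 = 22.
φ(211) = 211 − 1 = 210.
φ(449) = 449 − 1 = 448.
φ(2178997) = 22 × 210 × 448 = 2069760.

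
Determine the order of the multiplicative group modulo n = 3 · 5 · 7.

48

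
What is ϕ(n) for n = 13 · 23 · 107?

φ(13) = 13 − 1 = 12.
φ(23) = 23 − 1 = 22.
φ(107) = 107 − 1 = 106.
φ(31993) = 12 × 22 × 106 = 27984.

27984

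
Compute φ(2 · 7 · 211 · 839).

1055880

φ(2478406) = 2478406 · (1 − 1/2) · (1 − 1/7) · (1 − 1/211) · (1 − 1/839)
       = 2478406 · 1055880/2478406 = 1055880.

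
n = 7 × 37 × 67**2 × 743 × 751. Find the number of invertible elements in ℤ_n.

531542088000

φ(648751119443) = 648751119443 · (1 − 1/7) · (1 − 1/37) · (1 − 1/67) · (1 − 1/743) · (1 − 1/751)
       = 648751119443 · 7933464000/9682852529 = 531542088000.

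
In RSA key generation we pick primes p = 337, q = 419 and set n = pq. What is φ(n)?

φ(pq) = (p−1)(q−1) = 336 · 418 = 140448.

140448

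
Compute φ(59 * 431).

24940

φ(25429) = 25429 · (1 − 1/59) · (1 − 1/431)
       = 25429 · 24940/25429 = 24940.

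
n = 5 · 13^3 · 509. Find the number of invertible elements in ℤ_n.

4120896

φ(5591365) = 5591365 · (1 − 1/5) · (1 − 1/13) · (1 − 1/509)
       = 5591365 · 24384/33085 = 4120896.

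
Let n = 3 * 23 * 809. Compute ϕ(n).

35552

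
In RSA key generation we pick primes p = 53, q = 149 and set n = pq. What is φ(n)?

7696

φ(53) = 53 − 1 = 52.
φ(149) = 149 − 1 = 148.
Multiply: 52 · 148 = 7696.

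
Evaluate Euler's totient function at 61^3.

223260

φ(226981) = 226981 · (1 − 1/61)
       = 226981 · 60/61 = 223260.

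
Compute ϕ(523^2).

273006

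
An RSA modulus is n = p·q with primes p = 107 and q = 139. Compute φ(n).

14628

φ(14873) = 14873 · (1 − 1/107) · (1 − 1/139)
       = 14873 · 14628/14873 = 14628.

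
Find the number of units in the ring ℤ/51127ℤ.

47040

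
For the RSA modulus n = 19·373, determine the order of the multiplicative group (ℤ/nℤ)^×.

For distinct primes, φ(pq) = (p−1)(q−1) = 18 × 372 = 6696.

6696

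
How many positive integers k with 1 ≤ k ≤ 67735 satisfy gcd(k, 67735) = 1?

Factor 67735: 67735 = 5 × 19 × 23 × 31.
φ(67735) = 67735 · (1 − 1/5) · (1 − 1/19) · (1 − 1/23) · (1 − 1/31)
       = 67735 · 47520/67735 = 47520.

47520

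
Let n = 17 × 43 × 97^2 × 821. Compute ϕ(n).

5131284480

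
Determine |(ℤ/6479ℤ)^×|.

5400

6479 = 11 · 19 · 31.
φ(11) = 11 − 1 = 10.
φ(19) = 19 − 1 = 18.
φ(31) = 31 − 1 = 30.
Multiply: 10 · 18 · 30 = 5400.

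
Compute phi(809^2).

φ(809^2) = 809^2 − 809^1 = 654481 − 809 = 653672.

653672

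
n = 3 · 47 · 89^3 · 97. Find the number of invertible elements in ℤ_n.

φ(3) = 3 − 1 = 2.
φ(47) = 47 − 1 = 46.
φ(89^3) = 89^3 − 89^2 = 704969 − 7921 = 697048.
φ(97) = 97 − 1 = 96.
Since φ is multiplicative, φ(9641861013) = 2 · 46 · 697048 · 96 = 6156327936.

6156327936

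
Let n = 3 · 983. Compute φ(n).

1964

φ(2949) = 2949 · (1 − 1/3) · (1 − 1/983)
       = 2949 · 1964/2949 = 1964.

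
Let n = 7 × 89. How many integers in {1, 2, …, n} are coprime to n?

528

φ(7) = 7 − 1 = 6.
φ(89) = 89 − 1 = 88.
Multiply: 6 · 88 = 528.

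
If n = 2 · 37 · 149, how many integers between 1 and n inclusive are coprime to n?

φ(2) = 2 − 1 = 1.
φ(37) = 37 − 1 = 36.
φ(149) = 149 − 1 = 148.
Multiply: 1 · 36 · 148 = 5328.

5328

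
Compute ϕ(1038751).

790272

Factor 1038751: 1038751 = 7^2 · 17 · 29 · 43.
φ(7^2) = 7^2 − 7^1 = 49 − 7 = 42.
φ(17) = 17 − 1 = 16.
φ(29) = 29 − 1 = 28.
φ(43) = 43 − 1 = 42.
Since φ is multiplicative, φ(1038751) = 42 · 16 · 28 · 42 = 790272.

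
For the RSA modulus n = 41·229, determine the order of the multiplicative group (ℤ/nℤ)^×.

9120

φ(n) = (p − 1)(q − 1) = (41−1)(229−1) = 40·228 = 9120.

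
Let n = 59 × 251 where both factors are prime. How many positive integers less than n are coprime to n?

φ(14809) = 14809 · (1 − 1/59) · (1 − 1/251)
       = 14809 · 14500/14809 = 14500.

14500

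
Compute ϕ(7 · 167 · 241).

φ(281729) = 281729 · (1 − 1/7) · (1 − 1/167) · (1 − 1/241)
       = 281729 · 239040/281729 = 239040.

239040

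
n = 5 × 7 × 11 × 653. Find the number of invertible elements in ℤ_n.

156480

φ(5) = 5 − 1 = 4.
φ(7) = 7 − 1 = 6.
φ(11) = 11 − 1 = 10.
φ(653) = 653 − 1 = 652.
Multiply: 4 · 6 · 10 · 652 = 156480.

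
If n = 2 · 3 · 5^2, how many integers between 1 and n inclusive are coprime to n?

φ(2) = 2 − 1 = 1.
φ(3) = 3 − 1 = 2.
φ(5^2) = 5^2 − 5^1 = 25 − 5 = 20.
φ(150) = 1 × 2 × 20 = 40.

40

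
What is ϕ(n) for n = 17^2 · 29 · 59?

441728

φ(494479) = 494479 · (1 − 1/17) · (1 − 1/29) · (1 − 1/59)
       = 494479 · 25984/29087 = 441728.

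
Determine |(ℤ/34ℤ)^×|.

16

First factor: 34 = 2 × 17.
φ(34) = 34 · (1 − 1/2) · (1 − 1/17)
       = 34 · 16/34 = 16.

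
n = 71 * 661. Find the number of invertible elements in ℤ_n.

φ(71) = 71 − 1 = 70.
φ(661) = 661 − 1 = 660.
Multiply: 70 · 660 = 46200.

46200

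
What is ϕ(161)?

Prime factorization: 161 = 7 × 23.
φ(7) = 7 − 1 = 6.
φ(23) = 23 − 1 = 22.
Multiply: 6 · 22 = 132.

132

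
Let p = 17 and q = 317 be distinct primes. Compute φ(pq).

φ(n) = (p − 1)(q − 1) = (17−1)(317−1) = 16·316 = 5056.

5056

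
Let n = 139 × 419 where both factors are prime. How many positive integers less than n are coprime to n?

57684

φ(n) = (p − 1)(q − 1) = (139−1)(419−1) = 138·418 = 57684.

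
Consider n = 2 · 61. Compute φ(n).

φ(122) = 122 · (1 − 1/2) · (1 − 1/61)
       = 122 · 60/122 = 60.

60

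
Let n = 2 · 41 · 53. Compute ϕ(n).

2080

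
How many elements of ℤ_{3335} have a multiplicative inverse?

2464

Factor 3335: 3335 = 5 * 23 * 29.
φ(3335) = 3335 · (1 − 1/5) · (1 − 1/23) · (1 − 1/29)
       = 3335 · 2464/3335 = 2464.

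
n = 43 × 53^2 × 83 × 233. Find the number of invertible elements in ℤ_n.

2202066048

φ(2335899793) = 2335899793 · (1 − 1/43) · (1 − 1/53) · (1 − 1/83) · (1 − 1/233)
       = 2335899793 · 41548416/44073581 = 2202066048.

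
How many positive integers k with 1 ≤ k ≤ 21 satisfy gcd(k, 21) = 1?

12

First factor: 21 = 3 × 7.
φ(3) = 3 − 1 = 2.
φ(7) = 7 − 1 = 6.
φ(21) = 2 × 6 = 12.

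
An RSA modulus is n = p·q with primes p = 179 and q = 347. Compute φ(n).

For distinct primes, φ(pq) = (p−1)(q−1) = 178 × 346 = 61588.

61588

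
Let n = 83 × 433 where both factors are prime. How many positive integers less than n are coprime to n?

35424

φ(83) = 83 − 1 = 82.
φ(433) = 433 − 1 = 432.
Since φ is multiplicative, φ(35939) = 82 · 432 = 35424.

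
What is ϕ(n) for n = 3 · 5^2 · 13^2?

6240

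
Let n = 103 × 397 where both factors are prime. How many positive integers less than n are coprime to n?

For distinct primes, φ(pq) = (p−1)(q−1) = 102 × 396 = 40392.

40392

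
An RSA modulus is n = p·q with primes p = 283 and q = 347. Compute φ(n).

φ(283) = 283 − 1 = 282.
φ(347) = 347 − 1 = 346.
φ(98201) = 282 × 346 = 97572.

97572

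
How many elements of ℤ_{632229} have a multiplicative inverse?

366912

632229 = 3 * 13^2 * 29 * 43.
φ(632229) = 632229 · (1 − 1/3) · (1 − 1/13) · (1 − 1/29) · (1 − 1/43)
       = 632229 · 28224/48633 = 366912.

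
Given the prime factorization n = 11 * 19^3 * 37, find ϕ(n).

φ(11) = 11 − 1 = 10.
φ(19^3) = 19^2·(19−1) = 361·18 = 6498.
φ(37) = 37 − 1 = 36.
Since φ is multiplicative, φ(2791613) = 10 · 6498 · 36 = 2339280.

2339280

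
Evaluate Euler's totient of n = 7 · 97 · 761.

φ(516719) = 516719 · (1 − 1/7) · (1 − 1/97) · (1 − 1/761)
       = 516719 · 437760/516719 = 437760.

437760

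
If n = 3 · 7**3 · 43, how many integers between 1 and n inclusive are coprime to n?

φ(44247) = 44247 · (1 − 1/3) · (1 − 1/7) · (1 − 1/43)
       = 44247 · 504/903 = 24696.

24696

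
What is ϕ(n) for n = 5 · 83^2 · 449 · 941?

11464570880

φ(5) = 5 − 1 = 4.
φ(83^2) = 83^1·(83−1) = 83·82 = 6806.
φ(449) = 449 − 1 = 448.
φ(941) = 941 − 1 = 940.
Since φ is multiplicative, φ(14553322505) = 4 · 6806 · 448 · 940 = 11464570880.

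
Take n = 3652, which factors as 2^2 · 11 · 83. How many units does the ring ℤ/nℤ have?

1640

φ(3652) = 3652 · (1 − 1/2) · (1 − 1/11) · (1 − 1/83)
       = 3652 · 820/1826 = 1640.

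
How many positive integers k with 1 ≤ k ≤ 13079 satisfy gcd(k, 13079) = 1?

11200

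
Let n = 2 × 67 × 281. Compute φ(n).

18480

φ(37654) = 37654 · (1 − 1/2) · (1 − 1/67) · (1 − 1/281)
       = 37654 · 18480/37654 = 18480.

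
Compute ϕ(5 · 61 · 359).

85920

φ(109495) = 109495 · (1 − 1/5) · (1 − 1/61) · (1 − 1/359)
       = 109495 · 85920/109495 = 85920.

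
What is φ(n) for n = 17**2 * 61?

16320

φ(17^2) = 17^2 − 17^1 = 289 − 17 = 272.
φ(61) = 61 − 1 = 60.
Multiply: 272 · 60 = 16320.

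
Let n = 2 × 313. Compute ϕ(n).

φ(626) = 626 · (1 − 1/2) · (1 − 1/313)
       = 626 · 312/626 = 312.

312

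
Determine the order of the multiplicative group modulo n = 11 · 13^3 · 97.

φ(2344199) = 2344199 · (1 − 1/11) · (1 − 1/13) · (1 − 1/97)
       = 2344199 · 11520/13871 = 1946880.

1946880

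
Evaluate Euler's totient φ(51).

51 = 3 · 17.
φ(51) = 51 · (1 − 1/3) · (1 − 1/17)
       = 51 · 32/51 = 32.

32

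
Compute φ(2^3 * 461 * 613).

φ(2^3) = 2^2·(2−1) = 4·1 = 4.
φ(461) = 461 − 1 = 460.
φ(613) = 613 − 1 = 612.
Since φ is multiplicative, φ(2260744) = 4 · 460 · 612 = 1126080.

1126080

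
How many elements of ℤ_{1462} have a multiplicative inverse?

1462 = 2 * 17 * 43.
φ(1462) = 1462 · (1 − 1/2) · (1 − 1/17) · (1 − 1/43)
       = 1462 · 672/1462 = 672.

672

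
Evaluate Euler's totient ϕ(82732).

First factor: 82732 = 2**2 * 13 * 37 * 43.
φ(82732) = 82732 · (1 − 1/2) · (1 − 1/13) · (1 − 1/37) · (1 − 1/43)
       = 82732 · 18144/41366 = 36288.

36288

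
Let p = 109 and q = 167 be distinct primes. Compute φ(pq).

For distinct primes, φ(pq) = (p−1)(q−1) = 108 × 166 = 17928.

17928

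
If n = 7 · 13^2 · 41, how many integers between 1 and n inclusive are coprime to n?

37440

φ(7) = 7 − 1 = 6.
φ(13^2) = 13^2 − 13^1 = 169 − 13 = 156.
φ(41) = 41 − 1 = 40.
Since φ is multiplicative, φ(48503) = 6 · 156 · 40 = 37440.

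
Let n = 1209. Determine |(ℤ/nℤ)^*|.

720

Prime factorization: 1209 = 3 · 13 · 31.
φ(3) = 3 − 1 = 2.
φ(13) = 13 − 1 = 12.
φ(31) = 31 − 1 = 30.
Since φ is multiplicative, φ(1209) = 2 · 12 · 30 = 720.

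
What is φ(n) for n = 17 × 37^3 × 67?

52043904

φ(57693767) = 57693767 · (1 − 1/17) · (1 − 1/37) · (1 − 1/67)
       = 57693767 · 38016/42143 = 52043904.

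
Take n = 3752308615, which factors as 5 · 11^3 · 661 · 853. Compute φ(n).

2721628800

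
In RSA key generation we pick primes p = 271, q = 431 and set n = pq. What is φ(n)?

φ(pq) = (p−1)(q−1) = 270 · 430 = 116100.

116100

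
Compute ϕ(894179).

730080

894179 = 11 · 13^3 · 37.
φ(11) = 11 − 1 = 10.
φ(13^3) = 13^3 − 13^2 = 2197 − 169 = 2028.
φ(37) = 37 − 1 = 36.
Multiply: 10 · 2028 · 36 = 730080.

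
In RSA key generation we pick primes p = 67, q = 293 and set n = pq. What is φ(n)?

φ(n) = (p − 1)(q − 1) = (67−1)(293−1) = 66·292 = 19272.

19272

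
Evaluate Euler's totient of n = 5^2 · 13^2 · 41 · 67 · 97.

790732800

φ(1125789275) = 1125789275 · (1 − 1/5) · (1 − 1/13) · (1 − 1/41) · (1 − 1/67) · (1 − 1/97)
       = 1125789275 · 12165120/17319835 = 790732800.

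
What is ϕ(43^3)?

77658

φ(43^3) = 43^3 − 43^2 = 79507 − 1849 = 77658.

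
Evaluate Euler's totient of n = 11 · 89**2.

φ(11) = 11 − 1 = 10.
φ(89^2) = 89^1·(89−1) = 89·88 = 7832.
φ(87131) = 10 × 7832 = 78320.

78320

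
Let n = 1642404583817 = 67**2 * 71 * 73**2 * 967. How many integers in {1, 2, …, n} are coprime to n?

1571626203840

φ(1642404583817) = 1642404583817 · (1 − 1/67) · (1 − 1/71) · (1 − 1/73) · (1 − 1/967)
       = 1642404583817 · 321330240/335801387 = 1571626203840.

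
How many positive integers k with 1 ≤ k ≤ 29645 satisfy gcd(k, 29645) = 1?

18480

Factor 29645: 29645 = 5 · 7**2 · 11**2.
φ(29645) = 29645 · (1 − 1/5) · (1 − 1/7) · (1 − 1/11)
       = 29645 · 240/385 = 18480.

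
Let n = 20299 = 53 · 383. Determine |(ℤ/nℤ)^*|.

19864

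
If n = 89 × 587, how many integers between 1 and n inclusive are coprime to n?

51568

φ(89) = 89 − 1 = 88.
φ(587) = 587 − 1 = 586.
φ(52243) = 88 × 586 = 51568.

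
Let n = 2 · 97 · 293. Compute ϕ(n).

28032

φ(56842) = 56842 · (1 − 1/2) · (1 − 1/97) · (1 − 1/293)
       = 56842 · 28032/56842 = 28032.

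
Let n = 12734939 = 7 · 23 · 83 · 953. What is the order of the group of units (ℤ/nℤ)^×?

φ(7) = 7 − 1 = 6.
φ(23) = 23 − 1 = 22.
φ(83) = 83 − 1 = 82.
φ(953) = 953 − 1 = 952.
Multiply: 6 · 22 · 82 · 952 = 10304448.

10304448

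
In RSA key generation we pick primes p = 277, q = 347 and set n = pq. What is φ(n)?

φ(277) = 277 − 1 = 276.
φ(347) = 347 − 1 = 346.
Multiply: 276 · 346 = 95496.

95496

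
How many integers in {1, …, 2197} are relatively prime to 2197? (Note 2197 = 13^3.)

2028

φ(13^3) = 13^2·(13−1) = 169·12 = 2028.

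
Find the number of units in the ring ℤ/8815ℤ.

6720

First factor: 8815 = 5 · 41 · 43.
φ(8815) = 8815 · (1 − 1/5) · (1 − 1/41) · (1 − 1/43)
       = 8815 · 6720/8815 = 6720.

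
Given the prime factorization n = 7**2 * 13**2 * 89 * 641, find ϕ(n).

369008640

φ(7^2) = 7^2 − 7^1 = 49 − 7 = 42.
φ(13^2) = 13^1·(13−1) = 13·12 = 156.
φ(89) = 89 − 1 = 88.
φ(641) = 641 − 1 = 640.
Multiply: 42 · 156 · 88 · 640 = 369008640.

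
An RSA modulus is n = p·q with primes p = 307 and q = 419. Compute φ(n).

127908

φ(pq) = (p−1)(q−1) = 306 · 418 = 127908.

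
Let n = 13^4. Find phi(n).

φ(13^4) = 13^3·(13−1) = 2197·12 = 26364.

26364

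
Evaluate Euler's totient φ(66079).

First factor: 66079 = 13^2 × 17 × 23.
φ(66079) = 66079 · (1 − 1/13) · (1 − 1/17) · (1 − 1/23)
       = 66079 · 4224/5083 = 54912.

54912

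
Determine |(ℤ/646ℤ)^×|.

Prime factorization: 646 = 2 · 17 · 19.
φ(2) = 2 − 1 = 1.
φ(17) = 17 − 1 = 16.
φ(19) = 19 − 1 = 18.
Multiply: 1 · 16 · 18 = 288.

288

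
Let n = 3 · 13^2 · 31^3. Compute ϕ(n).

φ(15104037) = 15104037 · (1 − 1/3) · (1 − 1/13) · (1 − 1/31)
       = 15104037 · 720/1209 = 8994960.

8994960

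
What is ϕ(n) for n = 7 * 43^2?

10836

φ(7) = 7 − 1 = 6.
φ(43^2) = 43^2 − 43^1 = 1849 − 43 = 1806.
Since φ is multiplicative, φ(12943) = 6 · 1806 = 10836.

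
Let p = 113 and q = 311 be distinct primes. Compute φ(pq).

34720

For distinct primes, φ(pq) = (p−1)(q−1) = 112 × 310 = 34720.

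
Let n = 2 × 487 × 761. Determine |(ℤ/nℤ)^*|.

369360

φ(2) = 2 − 1 = 1.
φ(487) = 487 − 1 = 486.
φ(761) = 761 − 1 = 760.
Multiply: 1 · 486 · 760 = 369360.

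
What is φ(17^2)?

272

φ(289) = 289 · (1 − 1/17)
       = 289 · 16/17 = 272.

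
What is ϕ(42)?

Prime factorization: 42 = 2 · 3 · 7.
φ(2) = 2 − 1 = 1.
φ(3) = 3 − 1 = 2.
φ(7) = 7 − 1 = 6.
φ(42) = 1 × 2 × 6 = 12.

12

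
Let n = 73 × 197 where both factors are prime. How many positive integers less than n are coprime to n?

14112

For distinct primes, φ(pq) = (p−1)(q−1) = 72 × 196 = 14112.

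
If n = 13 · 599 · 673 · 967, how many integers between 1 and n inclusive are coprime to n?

φ(5067709517) = 5067709517 · (1 − 1/13) · (1 − 1/599) · (1 − 1/673) · (1 − 1/967)
       = 5067709517 · 4658314752/5067709517 = 4658314752.

4658314752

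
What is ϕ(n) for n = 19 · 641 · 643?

φ(7831097) = 7831097 · (1 − 1/19) · (1 − 1/641) · (1 − 1/643)
       = 7831097 · 7395840/7831097 = 7395840.

7395840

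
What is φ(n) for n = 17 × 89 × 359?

φ(543167) = 543167 · (1 − 1/17) · (1 − 1/89) · (1 − 1/359)
       = 543167 · 504064/543167 = 504064.

504064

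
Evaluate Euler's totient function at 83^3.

564898

φ(571787) = 571787 · (1 − 1/83)
       = 571787 · 82/83 = 564898.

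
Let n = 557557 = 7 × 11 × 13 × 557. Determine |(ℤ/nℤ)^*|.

400320

φ(557557) = 557557 · (1 − 1/7) · (1 − 1/11) · (1 − 1/13) · (1 − 1/557)
       = 557557 · 400320/557557 = 400320.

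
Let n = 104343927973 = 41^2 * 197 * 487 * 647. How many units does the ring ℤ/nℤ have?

φ(41^2) = 41^2 − 41^1 = 1681 − 41 = 1640.
φ(197) = 197 − 1 = 196.
φ(487) = 487 − 1 = 486.
φ(647) = 647 − 1 = 646.
φ(104343927973) = 1640 × 196 × 486 × 646 = 100918016640.

100918016640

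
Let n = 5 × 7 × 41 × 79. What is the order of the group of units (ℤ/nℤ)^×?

φ(113365) = 113365 · (1 − 1/5) · (1 − 1/7) · (1 − 1/41) · (1 − 1/79)
       = 113365 · 74880/113365 = 74880.

74880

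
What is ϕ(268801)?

221760

First factor: 268801 = 13 × 23 × 29 × 31.
φ(13) = 13 − 1 = 12.
φ(23) = 23 − 1 = 22.
φ(29) = 29 − 1 = 28.
φ(31) = 31 − 1 = 30.
φ(268801) = 12 × 22 × 28 × 30 = 221760.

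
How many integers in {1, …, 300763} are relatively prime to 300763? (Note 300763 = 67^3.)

296274

φ(67^3) = 67^2·(67−1) = 4489·66 = 296274.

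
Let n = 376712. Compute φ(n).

156240

First factor: 376712 = 2^3 · 7^2 · 31^2.
φ(2^3) = 2^2·(2−1) = 4·1 = 4.
φ(7^2) = 7^1·(7−1) = 7·6 = 42.
φ(31^2) = 31^2 − 31^1 = 961 − 31 = 930.
Multiply: 4 · 42 · 930 = 156240.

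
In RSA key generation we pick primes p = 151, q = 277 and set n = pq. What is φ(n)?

41400

φ(41827) = 41827 · (1 − 1/151) · (1 − 1/277)
       = 41827 · 41400/41827 = 41400.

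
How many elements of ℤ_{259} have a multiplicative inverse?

216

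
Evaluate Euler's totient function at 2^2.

2

φ(2^2) = 2^2 − 2^1 = 4 − 2 = 2.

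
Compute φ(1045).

720

Factor 1045: 1045 = 5 · 11 · 19.
φ(5) = 5 − 1 = 4.
φ(11) = 11 − 1 = 10.
φ(19) = 19 − 1 = 18.
Since φ is multiplicative, φ(1045) = 4 · 10 · 18 = 720.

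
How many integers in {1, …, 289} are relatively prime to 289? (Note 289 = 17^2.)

272

φ(289) = 289 · (1 − 1/17)
       = 289 · 16/17 = 272.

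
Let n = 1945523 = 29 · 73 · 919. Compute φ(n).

φ(29) = 29 − 1 = 28.
φ(73) = 73 − 1 = 72.
φ(919) = 919 − 1 = 918.
φ(1945523) = 28 × 72 × 918 = 1850688.

1850688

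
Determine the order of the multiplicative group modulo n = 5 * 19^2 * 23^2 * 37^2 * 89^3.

642692933042688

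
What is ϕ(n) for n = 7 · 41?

φ(287) = 287 · (1 − 1/7) · (1 − 1/41)
       = 287 · 240/287 = 240.

240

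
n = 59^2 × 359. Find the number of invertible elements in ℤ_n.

1225076

φ(59^2) = 59^2 − 59^1 = 3481 − 59 = 3422.
φ(359) = 359 − 1 = 358.
Multiply: 3422 · 358 = 1225076.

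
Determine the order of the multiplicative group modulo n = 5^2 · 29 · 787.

φ(570575) = 570575 · (1 − 1/5) · (1 − 1/29) · (1 − 1/787)
       = 570575 · 88032/114115 = 440160.

440160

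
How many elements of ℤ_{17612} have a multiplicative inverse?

6912

Factor 17612: 17612 = 2^2 × 7 × 17 × 37.
φ(2^2) = 2^2 − 2^1 = 4 − 2 = 2.
φ(7) = 7 − 1 = 6.
φ(17) = 17 − 1 = 16.
φ(37) = 37 − 1 = 36.
φ(17612) = 2 × 6 × 16 × 36 = 6912.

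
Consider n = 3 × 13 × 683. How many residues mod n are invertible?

16368

φ(26637) = 26637 · (1 − 1/3) · (1 − 1/13) · (1 − 1/683)
       = 26637 · 16368/26637 = 16368.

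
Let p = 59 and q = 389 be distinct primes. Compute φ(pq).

φ(59) = 59 − 1 = 58.
φ(389) = 389 − 1 = 388.
Since φ is multiplicative, φ(22951) = 58 · 388 = 22504.

22504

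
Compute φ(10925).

7920

Factor 10925: 10925 = 5**2 · 19 · 23.
φ(5^2) = 5^1·(5−1) = 5·4 = 20.
φ(19) = 19 − 1 = 18.
φ(23) = 23 − 1 = 22.
Multiply: 20 · 18 · 22 = 7920.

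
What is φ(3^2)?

6

φ(3^2) = 3^1·(3−1) = 3·2 = 6.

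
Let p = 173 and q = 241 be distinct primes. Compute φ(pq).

41280

For distinct primes, φ(pq) = (p−1)(q−1) = 172 × 240 = 41280.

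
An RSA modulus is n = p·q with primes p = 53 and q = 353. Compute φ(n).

18304

For distinct primes, φ(pq) = (p−1)(q−1) = 52 × 352 = 18304.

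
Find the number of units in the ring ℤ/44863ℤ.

44863 = 7 · 13 · 17 · 29.
φ(7) = 7 − 1 = 6.
φ(13) = 13 − 1 = 12.
φ(17) = 17 − 1 = 16.
φ(29) = 29 − 1 = 28.
Multiply: 6 · 12 · 16 · 28 = 32256.

32256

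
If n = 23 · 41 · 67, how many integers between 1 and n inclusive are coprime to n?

58080

φ(63181) = 63181 · (1 − 1/23) · (1 − 1/41) · (1 − 1/67)
       = 63181 · 58080/63181 = 58080.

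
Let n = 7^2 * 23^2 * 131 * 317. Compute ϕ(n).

φ(1076421367) = 1076421367 · (1 − 1/7) · (1 − 1/23) · (1 − 1/131) · (1 − 1/317)
       = 1076421367 · 5422560/6685847 = 873032160.

873032160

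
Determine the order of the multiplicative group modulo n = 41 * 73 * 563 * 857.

φ(41) = 41 − 1 = 40.
φ(73) = 73 − 1 = 72.
φ(563) = 563 − 1 = 562.
φ(857) = 857 − 1 = 856.
Multiply: 40 · 72 · 562 · 856 = 1385487360.

1385487360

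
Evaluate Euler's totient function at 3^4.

54

φ(3^4) = 3^3·(3−1) = 27·2 = 54.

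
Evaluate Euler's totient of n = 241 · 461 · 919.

101347200

φ(102101819) = 102101819 · (1 − 1/241) · (1 − 1/461) · (1 − 1/919)
       = 102101819 · 101347200/102101819 = 101347200.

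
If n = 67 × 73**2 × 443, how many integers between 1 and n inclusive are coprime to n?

153328032

φ(158170049) = 158170049 · (1 − 1/67) · (1 − 1/73) · (1 − 1/443)
       = 158170049 · 2100384/2166713 = 153328032.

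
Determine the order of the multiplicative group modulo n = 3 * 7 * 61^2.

43920

φ(3) = 3 − 1 = 2.
φ(7) = 7 − 1 = 6.
φ(61^2) = 61^2 − 61^1 = 3721 − 61 = 3660.
φ(78141) = 2 × 6 × 3660 = 43920.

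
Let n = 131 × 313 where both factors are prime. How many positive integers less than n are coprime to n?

40560

φ(n) = (p − 1)(q − 1) = (131−1)(313−1) = 130·312 = 40560.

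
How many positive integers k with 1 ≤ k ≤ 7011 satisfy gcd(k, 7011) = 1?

Factor 7011: 7011 = 3^2 · 19 · 41.
φ(7011) = 7011 · (1 − 1/3) · (1 − 1/19) · (1 − 1/41)
       = 7011 · 1440/2337 = 4320.

4320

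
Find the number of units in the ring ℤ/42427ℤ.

30240

42427 = 7 × 11 × 19 × 29.
φ(42427) = 42427 · (1 − 1/7) · (1 − 1/11) · (1 − 1/19) · (1 − 1/29)
       = 42427 · 30240/42427 = 30240.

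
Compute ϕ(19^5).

2345778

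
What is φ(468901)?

399168

468901 = 19 * 23 * 29 * 37.
φ(19) = 19 − 1 = 18.
φ(23) = 23 − 1 = 22.
φ(29) = 29 − 1 = 28.
φ(37) = 37 − 1 = 36.
φ(468901) = 18 × 22 × 28 × 36 = 399168.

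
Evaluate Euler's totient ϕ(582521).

498960

Prime factorization: 582521 = 19 * 23 * 31 * 43.
φ(19) = 19 − 1 = 18.
φ(23) = 23 − 1 = 22.
φ(31) = 31 − 1 = 30.
φ(43) = 43 − 1 = 42.
Since φ is multiplicative, φ(582521) = 18 · 22 · 30 · 42 = 498960.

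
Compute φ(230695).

169344

230695 = 5 · 29 · 37 · 43.
φ(5) = 5 − 1 = 4.
φ(29) = 29 − 1 = 28.
φ(37) = 37 − 1 = 36.
φ(43) = 43 − 1 = 42.
φ(230695) = 4 × 28 × 36 × 42 = 169344.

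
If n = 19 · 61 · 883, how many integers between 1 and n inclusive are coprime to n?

952560

φ(1023397) = 1023397 · (1 − 1/19) · (1 − 1/61) · (1 − 1/883)
       = 1023397 · 952560/1023397 = 952560.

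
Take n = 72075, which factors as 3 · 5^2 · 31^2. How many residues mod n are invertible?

37200

φ(3) = 3 − 1 = 2.
φ(5^2) = 5^1·(5−1) = 5·4 = 20.
φ(31^2) = 31^1·(31−1) = 31·30 = 930.
Since φ is multiplicative, φ(72075) = 2 · 20 · 930 = 37200.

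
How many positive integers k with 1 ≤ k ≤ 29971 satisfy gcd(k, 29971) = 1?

26880

Factor 29971: 29971 = 17 × 41 × 43.
φ(17) = 17 − 1 = 16.
φ(41) = 41 − 1 = 40.
φ(43) = 43 − 1 = 42.
Since φ is multiplicative, φ(29971) = 16 · 40 · 42 = 26880.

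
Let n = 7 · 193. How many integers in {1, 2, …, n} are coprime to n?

1152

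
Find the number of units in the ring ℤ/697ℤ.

640

Factor 697: 697 = 17 * 41.
φ(697) = 697 · (1 − 1/17) · (1 − 1/41)
       = 697 · 640/697 = 640.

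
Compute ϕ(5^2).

20

φ(5^2) = 5^1·(5−1) = 5·4 = 20.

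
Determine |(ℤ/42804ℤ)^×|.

Prime factorization: 42804 = 2^2 * 3^2 * 29 * 41.
φ(2^2) = 2^2 − 2^1 = 4 − 2 = 2.
φ(3^2) = 3^1·(3−1) = 3·2 = 6.
φ(29) = 29 − 1 = 28.
φ(41) = 41 − 1 = 40.
Multiply: 2 · 6 · 28 · 40 = 13440.

13440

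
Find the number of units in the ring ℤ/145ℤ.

145 = 5 × 29.
φ(5) = 5 − 1 = 4.
φ(29) = 29 − 1 = 28.
φ(145) = 4 × 28 = 112.

112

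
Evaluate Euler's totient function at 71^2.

4970

φ(71^2) = 71^1·(71−1) = 71·70 = 4970.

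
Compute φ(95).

72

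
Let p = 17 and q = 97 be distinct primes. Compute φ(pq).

1536

φ(pq) = (p−1)(q−1) = 16 · 96 = 1536.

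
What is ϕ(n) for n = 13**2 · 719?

112008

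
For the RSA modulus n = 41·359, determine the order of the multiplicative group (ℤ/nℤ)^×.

14320

φ(pq) = (p−1)(q−1) = 40 · 358 = 14320.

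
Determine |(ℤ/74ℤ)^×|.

36

74 = 2 * 37.
φ(2) = 2 − 1 = 1.
φ(37) = 37 − 1 = 36.
Since φ is multiplicative, φ(74) = 1 · 36 = 36.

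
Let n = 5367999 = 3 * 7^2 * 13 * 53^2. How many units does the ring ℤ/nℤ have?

2778048

φ(5367999) = 5367999 · (1 − 1/3) · (1 − 1/7) · (1 − 1/13) · (1 − 1/53)
       = 5367999 · 7488/14469 = 2778048.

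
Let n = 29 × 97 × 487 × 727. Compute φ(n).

φ(29) = 29 − 1 = 28.
φ(97) = 97 − 1 = 96.
φ(487) = 487 − 1 = 486.
φ(727) = 727 − 1 = 726.
φ(995939837) = 28 × 96 × 486 × 726 = 948423168.

948423168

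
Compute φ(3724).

Factor 3724: 3724 = 2^2 × 7^2 × 19.
φ(3724) = 3724 · (1 − 1/2) · (1 − 1/7) · (1 − 1/19)
       = 3724 · 108/266 = 1512.

1512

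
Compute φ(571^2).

φ(571^2) = 571^2 − 571^1 = 326041 − 571 = 325470.

325470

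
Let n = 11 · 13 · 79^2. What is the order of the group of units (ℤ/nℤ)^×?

739440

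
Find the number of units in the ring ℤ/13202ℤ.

First factor: 13202 = 2 * 7 * 23 * 41.
φ(2) = 2 − 1 = 1.
φ(7) = 7 − 1 = 6.
φ(23) = 23 − 1 = 22.
φ(41) = 41 − 1 = 40.
Multiply: 1 · 6 · 22 · 40 = 5280.

5280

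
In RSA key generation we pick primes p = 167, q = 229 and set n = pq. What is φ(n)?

φ(pq) = (p−1)(q−1) = 166 · 228 = 37848.

37848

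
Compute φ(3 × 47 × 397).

φ(3) = 3 − 1 = 2.
φ(47) = 47 − 1 = 46.
φ(397) = 397 − 1 = 396.
φ(55977) = 2 × 46 × 396 = 36432.

36432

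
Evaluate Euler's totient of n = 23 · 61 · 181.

237600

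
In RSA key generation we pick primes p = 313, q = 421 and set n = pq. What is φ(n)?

φ(131773) = 131773 · (1 − 1/313) · (1 − 1/421)
       = 131773 · 131040/131773 = 131040.

131040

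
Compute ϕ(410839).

324480

Factor 410839: 410839 = 11 × 13**3 × 17.
φ(11) = 11 − 1 = 10.
φ(13^3) = 13^2·(13−1) = 169·12 = 2028.
φ(17) = 17 − 1 = 16.
φ(410839) = 10 × 2028 × 16 = 324480.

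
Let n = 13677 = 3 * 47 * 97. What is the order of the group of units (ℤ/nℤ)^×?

φ(3) = 3 − 1 = 2.
φ(47) = 47 − 1 = 46.
φ(97) = 97 − 1 = 96.
Multiply: 2 · 46 · 96 = 8832.

8832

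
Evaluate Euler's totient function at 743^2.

551306

φ(743^2) = 743^2 − 743^1 = 552049 − 743 = 551306.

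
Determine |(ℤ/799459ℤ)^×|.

691200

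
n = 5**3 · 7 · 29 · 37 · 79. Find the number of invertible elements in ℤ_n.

47174400

φ(74171125) = 74171125 · (1 − 1/5) · (1 − 1/7) · (1 − 1/29) · (1 − 1/37) · (1 − 1/79)
       = 74171125 · 1886976/2966845 = 47174400.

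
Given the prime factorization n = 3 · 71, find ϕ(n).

140

φ(213) = 213 · (1 − 1/3) · (1 − 1/71)
       = 213 · 140/213 = 140.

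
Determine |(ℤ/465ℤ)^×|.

240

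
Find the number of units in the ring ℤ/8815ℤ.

First factor: 8815 = 5 * 41 * 43.
φ(5) = 5 − 1 = 4.
φ(41) = 41 − 1 = 40.
φ(43) = 43 − 1 = 42.
φ(8815) = 4 × 40 × 42 = 6720.

6720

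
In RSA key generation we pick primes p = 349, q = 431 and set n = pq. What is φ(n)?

149640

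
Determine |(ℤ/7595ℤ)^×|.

Prime factorization: 7595 = 5 × 7^2 × 31.
φ(5) = 5 − 1 = 4.
φ(7^2) = 7^2 − 7^1 = 49 − 7 = 42.
φ(31) = 31 − 1 = 30.
Since φ is multiplicative, φ(7595) = 4 · 42 · 30 = 5040.

5040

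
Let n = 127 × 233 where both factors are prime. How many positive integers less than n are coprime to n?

29232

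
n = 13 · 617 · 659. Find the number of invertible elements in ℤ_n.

φ(13) = 13 − 1 = 12.
φ(617) = 617 − 1 = 616.
φ(659) = 659 − 1 = 658.
Since φ is multiplicative, φ(5285839) = 12 · 616 · 658 = 4863936.

4863936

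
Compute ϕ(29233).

26400

29233 = 23 · 31 · 41.
φ(23) = 23 − 1 = 22.
φ(31) = 31 − 1 = 30.
φ(41) = 41 − 1 = 40.
Multiply: 22 · 30 · 40 = 26400.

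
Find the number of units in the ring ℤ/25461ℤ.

15840

First factor: 25461 = 3**3 · 23 · 41.
φ(3^3) = 3^2·(3−1) = 9·2 = 18.
φ(23) = 23 − 1 = 22.
φ(41) = 41 − 1 = 40.
φ(25461) = 18 × 22 × 40 = 15840.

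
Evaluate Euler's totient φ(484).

Prime factorization: 484 = 2^2 × 11^2.
φ(2^2) = 2^2 − 2^1 = 4 − 2 = 2.
φ(11^2) = 11^2 − 11^1 = 121 − 11 = 110.
φ(484) = 2 × 110 = 220.

220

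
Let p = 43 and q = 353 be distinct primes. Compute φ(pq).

14784

φ(n) = (p − 1)(q − 1) = (43−1)(353−1) = 42·352 = 14784.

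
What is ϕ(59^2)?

3422

φ(59^2) = 59^1·(59−1) = 59·58 = 3422.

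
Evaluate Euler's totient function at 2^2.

φ(2^2) = 2^1·(2−1) = 2·1 = 2.

2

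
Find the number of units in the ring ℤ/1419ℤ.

Factor 1419: 1419 = 3 · 11 · 43.
φ(3) = 3 − 1 = 2.
φ(11) = 11 − 1 = 10.
φ(43) = 43 − 1 = 42.
Multiply: 2 · 10 · 42 = 840.

840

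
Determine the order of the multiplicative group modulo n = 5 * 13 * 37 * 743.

φ(1786915) = 1786915 · (1 − 1/5) · (1 − 1/13) · (1 − 1/37) · (1 − 1/743)
       = 1786915 · 1282176/1786915 = 1282176.

1282176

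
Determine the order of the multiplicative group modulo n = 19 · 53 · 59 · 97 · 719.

3741963264

φ(4143640859) = 4143640859 · (1 − 1/19) · (1 − 1/53) · (1 − 1/59) · (1 − 1/97) · (1 − 1/719)
       = 4143640859 · 3741963264/4143640859 = 3741963264.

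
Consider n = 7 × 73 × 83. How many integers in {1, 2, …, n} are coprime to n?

35424

φ(42413) = 42413 · (1 − 1/7) · (1 − 1/73) · (1 − 1/83)
       = 42413 · 35424/42413 = 35424.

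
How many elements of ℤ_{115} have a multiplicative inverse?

Factor 115: 115 = 5 · 23.
φ(115) = 115 · (1 − 1/5) · (1 − 1/23)
       = 115 · 88/115 = 88.

88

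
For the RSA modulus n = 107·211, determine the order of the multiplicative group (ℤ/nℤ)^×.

φ(n) = (p − 1)(q − 1) = (107−1)(211−1) = 106·210 = 22260.

22260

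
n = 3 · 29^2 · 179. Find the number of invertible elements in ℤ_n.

φ(3) = 3 − 1 = 2.
φ(29^2) = 29^2 − 29^1 = 841 − 29 = 812.
φ(179) = 179 − 1 = 178.
Since φ is multiplicative, φ(451617) = 2 · 812 · 178 = 289072.

289072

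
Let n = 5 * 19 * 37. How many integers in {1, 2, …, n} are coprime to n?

2592

φ(3515) = 3515 · (1 − 1/5) · (1 − 1/19) · (1 − 1/37)
       = 3515 · 2592/3515 = 2592.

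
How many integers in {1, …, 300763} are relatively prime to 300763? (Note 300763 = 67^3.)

296274

φ(300763) = 300763 · (1 − 1/67)
       = 300763 · 66/67 = 296274.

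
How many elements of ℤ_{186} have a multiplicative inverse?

60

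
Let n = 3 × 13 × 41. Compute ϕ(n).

φ(3) = 3 − 1 = 2.
φ(13) = 13 − 1 = 12.
φ(41) = 41 − 1 = 40.
φ(1599) = 2 × 12 × 40 = 960.

960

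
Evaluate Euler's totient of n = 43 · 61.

φ(43) = 43 − 1 = 42.
φ(61) = 61 − 1 = 60.
Multiply: 42 · 60 = 2520.

2520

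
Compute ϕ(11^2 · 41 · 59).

φ(11^2) = 11^1·(11−1) = 11·10 = 110.
φ(41) = 41 − 1 = 40.
φ(59) = 59 − 1 = 58.
φ(292699) = 110 × 40 × 58 = 255200.

255200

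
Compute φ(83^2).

6806

φ(6889) = 6889 · (1 − 1/83)
       = 6889 · 82/83 = 6806.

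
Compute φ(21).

Prime factorization: 21 = 3 * 7.
φ(3) = 3 − 1 = 2.
φ(7) = 7 − 1 = 6.
φ(21) = 2 × 6 = 12.

12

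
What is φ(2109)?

2109 = 3 · 19 · 37.
φ(2109) = 2109 · (1 − 1/3) · (1 − 1/19) · (1 − 1/37)
       = 2109 · 1296/2109 = 1296.

1296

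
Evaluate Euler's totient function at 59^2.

3422

φ(59^2) = 59^1·(59−1) = 59·58 = 3422.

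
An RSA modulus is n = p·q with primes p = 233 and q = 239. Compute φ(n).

For distinct primes, φ(pq) = (p−1)(q−1) = 232 × 238 = 55216.

55216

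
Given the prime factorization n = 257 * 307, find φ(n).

78336

φ(78899) = 78899 · (1 − 1/257) · (1 − 1/307)
       = 78899 · 78336/78899 = 78336.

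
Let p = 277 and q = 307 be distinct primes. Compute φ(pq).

φ(277) = 277 − 1 = 276.
φ(307) = 307 − 1 = 306.
Since φ is multiplicative, φ(85039) = 276 · 306 = 84456.

84456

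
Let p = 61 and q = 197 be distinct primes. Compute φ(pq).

For distinct primes, φ(pq) = (p−1)(q−1) = 60 × 196 = 11760.

11760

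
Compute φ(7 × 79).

468

φ(553) = 553 · (1 − 1/7) · (1 − 1/79)
       = 553 · 468/553 = 468.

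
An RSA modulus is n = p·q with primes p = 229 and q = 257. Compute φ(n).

φ(pq) = (p−1)(q−1) = 228 · 256 = 58368.

58368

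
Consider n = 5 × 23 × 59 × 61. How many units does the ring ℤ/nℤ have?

φ(413885) = 413885 · (1 − 1/5) · (1 − 1/23) · (1 − 1/59) · (1 − 1/61)
       = 413885 · 306240/413885 = 306240.

306240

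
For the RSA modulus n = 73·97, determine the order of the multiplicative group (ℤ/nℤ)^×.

6912

For distinct primes, φ(pq) = (p−1)(q−1) = 72 × 96 = 6912.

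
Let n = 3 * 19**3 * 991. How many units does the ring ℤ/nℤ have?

φ(20391807) = 20391807 · (1 − 1/3) · (1 − 1/19) · (1 − 1/991)
       = 20391807 · 35640/56487 = 12866040.

12866040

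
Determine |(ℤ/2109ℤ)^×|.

1296

First factor: 2109 = 3 * 19 * 37.
φ(2109) = 2109 · (1 − 1/3) · (1 − 1/19) · (1 − 1/37)
       = 2109 · 1296/2109 = 1296.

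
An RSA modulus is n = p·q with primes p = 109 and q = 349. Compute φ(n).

37584

φ(109) = 109 − 1 = 108.
φ(349) = 349 − 1 = 348.
φ(38041) = 108 × 348 = 37584.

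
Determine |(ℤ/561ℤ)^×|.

Prime factorization: 561 = 3 * 11 * 17.
φ(3) = 3 − 1 = 2.
φ(11) = 11 − 1 = 10.
φ(17) = 17 − 1 = 16.
Multiply: 2 · 10 · 16 = 320.

320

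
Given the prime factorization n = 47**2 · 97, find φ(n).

207552

φ(214273) = 214273 · (1 − 1/47) · (1 − 1/97)
       = 214273 · 4416/4559 = 207552.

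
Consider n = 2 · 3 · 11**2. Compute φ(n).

220

φ(2) = 2 − 1 = 1.
φ(3) = 3 − 1 = 2.
φ(11^2) = 11^2 − 11^1 = 121 − 11 = 110.
Since φ is multiplicative, φ(726) = 1 · 2 · 110 = 220.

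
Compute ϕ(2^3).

φ(2^3) = 2^3 − 2^2 = 8 − 4 = 4.

4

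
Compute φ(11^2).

110

φ(121) = 121 · (1 − 1/11)
       = 121 · 10/11 = 110.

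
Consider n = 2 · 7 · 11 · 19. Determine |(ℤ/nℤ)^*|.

φ(2) = 2 − 1 = 1.
φ(7) = 7 − 1 = 6.
φ(11) = 11 − 1 = 10.
φ(19) = 19 − 1 = 18.
Since φ is multiplicative, φ(2926) = 1 · 6 · 10 · 18 = 1080.

1080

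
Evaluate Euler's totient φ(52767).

28800

52767 = 3^2 × 11 × 13 × 41.
φ(3^2) = 3^1·(3−1) = 3·2 = 6.
φ(11) = 11 − 1 = 10.
φ(13) = 13 − 1 = 12.
φ(41) = 41 − 1 = 40.
φ(52767) = 6 × 10 × 12 × 40 = 28800.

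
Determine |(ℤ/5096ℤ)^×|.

2016

Prime factorization: 5096 = 2^3 * 7^2 * 13.
φ(2^3) = 2^2·(2−1) = 4·1 = 4.
φ(7^2) = 7^1·(7−1) = 7·6 = 42.
φ(13) = 13 − 1 = 12.
Multiply: 4 · 42 · 12 = 2016.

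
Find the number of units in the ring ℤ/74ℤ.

36

Prime factorization: 74 = 2 · 37.
φ(74) = 74 · (1 − 1/2) · (1 − 1/37)
       = 74 · 36/74 = 36.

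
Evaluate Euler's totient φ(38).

18

Factor 38: 38 = 2 × 19.
φ(2) = 2 − 1 = 1.
φ(19) = 19 − 1 = 18.
Multiply: 1 · 18 = 18.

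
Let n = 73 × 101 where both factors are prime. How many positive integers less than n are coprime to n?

7200

For distinct primes, φ(pq) = (p−1)(q−1) = 72 × 100 = 7200.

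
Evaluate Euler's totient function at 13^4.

φ(13^4) = 13^4 − 13^3 = 28561 − 2197 = 26364.

26364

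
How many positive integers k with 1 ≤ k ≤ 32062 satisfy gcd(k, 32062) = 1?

First factor: 32062 = 2 * 17 * 23 * 41.
φ(32062) = 32062 · (1 − 1/2) · (1 − 1/17) · (1 − 1/23) · (1 − 1/41)
       = 32062 · 14080/32062 = 14080.

14080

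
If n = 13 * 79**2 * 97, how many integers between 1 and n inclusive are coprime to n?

φ(13) = 13 − 1 = 12.
φ(79^2) = 79^1·(79−1) = 79·78 = 6162.
φ(97) = 97 − 1 = 96.
Since φ is multiplicative, φ(7869901) = 12 · 6162 · 96 = 7098624.

7098624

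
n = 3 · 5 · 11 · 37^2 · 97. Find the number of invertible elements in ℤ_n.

10229760

φ(21910845) = 21910845 · (1 − 1/3) · (1 − 1/5) · (1 − 1/11) · (1 − 1/37) · (1 − 1/97)
       = 21910845 · 276480/592185 = 10229760.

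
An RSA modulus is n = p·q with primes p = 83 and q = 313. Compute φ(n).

φ(83) = 83 − 1 = 82.
φ(313) = 313 − 1 = 312.
Since φ is multiplicative, φ(25979) = 82 · 312 = 25584.

25584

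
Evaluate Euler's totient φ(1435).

960

Prime factorization: 1435 = 5 · 7 · 41.
φ(5) = 5 − 1 = 4.
φ(7) = 7 − 1 = 6.
φ(41) = 41 − 1 = 40.
Multiply: 4 · 6 · 40 = 960.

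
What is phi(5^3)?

100

φ(125) = 125 · (1 − 1/5)
       = 125 · 4/5 = 100.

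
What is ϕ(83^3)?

564898

φ(571787) = 571787 · (1 − 1/83)
       = 571787 · 82/83 = 564898.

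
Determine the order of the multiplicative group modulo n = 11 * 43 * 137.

57120

φ(11) = 11 − 1 = 10.
φ(43) = 43 − 1 = 42.
φ(137) = 137 − 1 = 136.
Multiply: 10 · 42 · 136 = 57120.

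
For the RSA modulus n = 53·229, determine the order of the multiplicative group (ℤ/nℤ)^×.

φ(pq) = (p−1)(q−1) = 52 · 228 = 11856.

11856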